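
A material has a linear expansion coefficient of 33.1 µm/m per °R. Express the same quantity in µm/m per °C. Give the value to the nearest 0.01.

Since only a temperature interval is involved, the additive offset between the scales drops out.
A change of 1°C is a change of 1.8°R, so per °C the value is 33.1 × 1.8 = 59.58.

59.58 µm/m per °C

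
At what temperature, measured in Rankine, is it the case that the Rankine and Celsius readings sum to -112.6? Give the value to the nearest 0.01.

103.21°R

Let R be the Rankine reading. The Celsius reading is C = 5/9·R - 273.15.
Require R + C = -112.6: (14/9)·R - 273.15 = -112.6.
R = (-112.6 + 273.15) / (14/9) = 103.21.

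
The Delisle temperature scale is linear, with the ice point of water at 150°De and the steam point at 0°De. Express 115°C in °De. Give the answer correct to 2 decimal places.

Linearly onto the Delisle scale: 150 + (115.0000 / 100) × (0 - 150) = -22.50°De.

-22.50°De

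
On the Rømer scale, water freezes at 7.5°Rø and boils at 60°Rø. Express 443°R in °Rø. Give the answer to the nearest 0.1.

-6.7°Rø

First in Celsius: (443 - 491.67) × 5/9 = -27.0389°C.
Linearly onto the Rømer scale: 7.5 + (-27.0389 / 100) × (60 - 7.5) = -6.7°Rø.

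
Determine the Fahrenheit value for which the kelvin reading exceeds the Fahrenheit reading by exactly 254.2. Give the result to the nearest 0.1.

Let F be the Fahrenheit reading. The kelvin reading is K = 5/9·F + 255.372.
Require K - F = 254.2: (-4/9)·F + 255.372 = 254.2.
F = (254.2 - 255.372) / (-4/9) = 2.6.

2.6°F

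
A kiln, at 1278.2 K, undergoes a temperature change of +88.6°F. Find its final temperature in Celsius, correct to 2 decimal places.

Initial temperature in Celsius: 1278.2 - 273.15 = 1005.0500°C.
The 88.6°F change is an interval, so only the factor 5/9 applies: +88.6 × 5/9 = +49.2222°C.
Final Celsius temperature: 1005.0500 + 49.2222 = 1054.2722°C.

1054.27°C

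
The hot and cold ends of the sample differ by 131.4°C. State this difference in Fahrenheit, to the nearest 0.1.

For a temperature interval the offset drops out; only the factor 1.8 applies.
131.4 × 1.8 = 236.5.

236.5°F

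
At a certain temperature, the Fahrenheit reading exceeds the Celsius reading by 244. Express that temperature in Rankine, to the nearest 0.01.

968.67°R

Let x be the Celsius reading; then the Fahrenheit reading is 1.8·x + 32.
(1.8·x + 32) - x = 244  ⇒  (0.8)·x = 212  ⇒  x = 265.0000°C.
In Rankine: 265.0000 × 1.8 + 491.67 = 968.67°R.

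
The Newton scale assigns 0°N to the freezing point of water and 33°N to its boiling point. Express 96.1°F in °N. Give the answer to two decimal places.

First in Celsius: (96.1 - 32) × 5/9 = 35.6111°C.
Linearly onto the Newton scale: 0 + (35.6111 / 100) × (33 - 0) = 11.75°N.

11.75°N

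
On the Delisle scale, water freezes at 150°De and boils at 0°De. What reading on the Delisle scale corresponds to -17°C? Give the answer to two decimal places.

Linearly onto the Delisle scale: 150 + (-17.0000 / 100) × (0 - 150) = 175.50°De.

175.50°De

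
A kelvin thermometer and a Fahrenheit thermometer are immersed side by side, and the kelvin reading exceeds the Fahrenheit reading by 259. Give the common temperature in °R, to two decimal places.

451.51°R

Let x be the kelvin reading; then the Fahrenheit reading is 1.8·x - 459.67.
(1.8·x - 459.67) - x = -259  ⇒  (0.8)·x = 200.67  ⇒  x = 250.8375 K.
In Celsius: 250.8375 - 273.15 = -22.3125°C.
In Rankine: -22.3125 × 1.8 + 491.67 = 451.51°R.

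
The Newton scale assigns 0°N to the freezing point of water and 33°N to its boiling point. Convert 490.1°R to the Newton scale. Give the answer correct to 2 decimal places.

First in Celsius: (490.1 - 491.67) × 5/9 = -0.8722°C.
Linearly onto the Newton scale: 0 + (-0.8722 / 100) × (33 - 0) = -0.29°N.

-0.29°N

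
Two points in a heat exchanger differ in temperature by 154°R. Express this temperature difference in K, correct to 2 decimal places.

85.56 K

Only the scale ratio 5/9 matters for a change in temperature.
154 × 5/9 = 85.56.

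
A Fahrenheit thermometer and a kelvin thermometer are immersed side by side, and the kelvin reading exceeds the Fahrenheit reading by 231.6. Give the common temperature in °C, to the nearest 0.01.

11.94°C

Let x be the Fahrenheit reading; then the kelvin reading is 5/9·x + 255.372.
(5/9·x + 255.372) - x = 231.6  ⇒  (-4/9)·x = -23.7722  ⇒  x = 53.4875°F.
In Celsius: (53.4875 - 32) × 5/9 = 11.94°C.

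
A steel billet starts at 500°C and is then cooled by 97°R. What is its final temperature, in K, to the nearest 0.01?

The 97°R change is an interval, so only the factor 5/9 applies: -97 × 5/9 = -53.8889°C.
Final Celsius temperature: 500.0000 - 53.8889 = 446.1111°C.
In kelvin: 446.1111 + 273.15 = 719.26 K.

719.26 K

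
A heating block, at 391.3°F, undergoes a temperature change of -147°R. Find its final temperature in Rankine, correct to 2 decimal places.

Initial temperature in Celsius: (391.3 - 32) × 5/9 = 199.6111°C.
The 147°R change is an interval, so only the factor 5/9 applies: -147 × 5/9 = -81.6667°C.
Final Celsius temperature: 199.6111 - 81.6667 = 117.9444°C.
In Rankine: 117.9444 × 1.8 + 491.67 = 703.97°R.

703.97°R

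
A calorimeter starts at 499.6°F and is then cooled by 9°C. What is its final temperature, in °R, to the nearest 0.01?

Initial temperature in Celsius: (499.6 - 32) × 5/9 = 259.7778°C.
Final Celsius temperature: 259.7778 - 9.0000 = 250.7778°C.
In Rankine: 250.7778 × 1.8 + 491.67 = 943.07°R.

943.07°R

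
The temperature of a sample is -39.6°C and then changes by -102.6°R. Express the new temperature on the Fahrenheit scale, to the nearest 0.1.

-141.9°F

The 102.6°R change is an interval, so only the factor 5/9 applies: -102.6 × 5/9 = -57.0000°C.
Final Celsius temperature: -39.6000 - 57.0000 = -96.6000°C.
In Fahrenheit: -96.6000 × 1.8 + 32 = -141.9°F.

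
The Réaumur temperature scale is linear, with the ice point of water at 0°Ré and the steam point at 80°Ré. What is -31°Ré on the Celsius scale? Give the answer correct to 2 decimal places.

Linear interpolation between the fixed points: C = (-31 - 0) × 100 / (80 - 0) = -38.7500°C.

-38.75°C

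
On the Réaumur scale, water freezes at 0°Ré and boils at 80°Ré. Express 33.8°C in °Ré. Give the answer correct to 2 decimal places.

27.04°Ré

Linearly onto the Réaumur scale: 0 + (33.8000 / 100) × (80 - 0) = 27.04°Ré.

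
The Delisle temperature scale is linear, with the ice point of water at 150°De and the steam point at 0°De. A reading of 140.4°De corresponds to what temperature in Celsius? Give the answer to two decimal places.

6.40°C

Linear interpolation between the fixed points: C = (140.4 - 150) × 100 / (0 - 150) = 6.4000°C.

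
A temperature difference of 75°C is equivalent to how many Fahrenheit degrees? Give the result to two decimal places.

135.00°F

For a temperature interval the offset drops out; only the factor 1.8 applies.
75 × 1.8 = 135.00.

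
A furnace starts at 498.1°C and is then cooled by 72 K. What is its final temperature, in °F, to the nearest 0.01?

798.98°F

The 72 K change is an interval; Kelvin and Celsius degrees are the same size, so ΔC = -72°C.
Final Celsius temperature: 498.1000 - 72.0000 = 426.1000°C.
In Fahrenheit: 426.1000 × 1.8 + 32 = 798.98°F.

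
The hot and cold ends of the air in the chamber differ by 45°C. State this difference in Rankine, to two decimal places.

An interval of 1°C corresponds to 1.8°R.
45 × 1.8 = 81.00.

81.00°R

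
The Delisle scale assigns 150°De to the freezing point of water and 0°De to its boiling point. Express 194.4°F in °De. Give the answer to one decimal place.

First in Celsius: (194.4 - 32) × 5/9 = 90.2222°C.
Linearly onto the Delisle scale: 150 + (90.2222 / 100) × (0 - 150) = 14.7°De.

14.7°De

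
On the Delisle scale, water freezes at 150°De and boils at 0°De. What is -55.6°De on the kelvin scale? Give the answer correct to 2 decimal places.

410.22 K

Linear interpolation between the fixed points: C = (-55.6 - 150) × 100 / (0 - 150) = 137.0667°C.
Then 137.0667 + 273.15 = 410.22 K.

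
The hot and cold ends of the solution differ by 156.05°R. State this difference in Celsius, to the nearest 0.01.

86.69°C

An interval of 1°R corresponds to 5/9°C.
156.05 × 5/9 = 86.69.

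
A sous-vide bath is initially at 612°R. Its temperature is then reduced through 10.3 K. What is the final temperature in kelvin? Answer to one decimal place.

329.7 K

Initial temperature in Celsius: (612 - 491.67) × 5/9 = 66.8500°C.
The 10.3 K change is an interval; Kelvin and Celsius degrees are the same size, so ΔC = -10.3°C.
Final Celsius temperature: 66.8500 - 10.3000 = 56.5500°C.
In kelvin: 56.5500 + 273.15 = 329.7 K.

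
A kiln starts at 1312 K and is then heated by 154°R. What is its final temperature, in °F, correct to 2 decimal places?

2055.93°F

Initial temperature in Celsius: 1312 - 273.15 = 1038.8500°C.
The 154°R change is an interval, so only the factor 5/9 applies: +154 × 5/9 = +85.5556°C.
Final Celsius temperature: 1038.8500 + 85.5556 = 1124.4056°C.
In Fahrenheit: 1124.4056 × 1.8 + 32 = 2055.93°F.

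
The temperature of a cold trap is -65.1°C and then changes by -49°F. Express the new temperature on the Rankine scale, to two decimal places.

325.49°R

The 49°F change is an interval, so only the factor 5/9 applies: -49 × 5/9 = -27.2222°C.
Final Celsius temperature: -65.1000 - 27.2222 = -92.3222°C.
In Rankine: -92.3222 × 1.8 + 491.67 = 325.49°R.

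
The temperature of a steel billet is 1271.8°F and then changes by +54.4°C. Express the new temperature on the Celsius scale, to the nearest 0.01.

743.18°C

Initial temperature in Celsius: (1271.8 - 32) × 5/9 = 688.7778°C.
Final Celsius temperature: 688.7778 + 54.4000 = 743.1778°C.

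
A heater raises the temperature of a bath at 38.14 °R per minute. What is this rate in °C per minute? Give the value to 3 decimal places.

Since only a temperature interval is involved, the additive offset between the scales drops out.
A change of 1°R is a change of 5/9°C, so 38.14 × 5/9 = 21.189.

21.189 °C/minute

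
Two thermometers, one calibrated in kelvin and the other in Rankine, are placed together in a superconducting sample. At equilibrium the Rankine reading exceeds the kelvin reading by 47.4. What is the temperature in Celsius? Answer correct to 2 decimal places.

Let x be the kelvin reading; then the Rankine reading is 1.8·x.
(1.8·x) - x = 47.4  ⇒  (0.8)·x = 47.4  ⇒  x = 59.2500 K.
In Celsius: 59.25 - 273.15 = -213.90°C.

-213.90°C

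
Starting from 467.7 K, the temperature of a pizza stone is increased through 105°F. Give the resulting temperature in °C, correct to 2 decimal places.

Initial temperature in Celsius: 467.7 - 273.15 = 194.5500°C.
The 105°F change is an interval, so only the factor 5/9 applies: +105 × 5/9 = +58.3333°C.
Final Celsius temperature: 194.5500 + 58.3333 = 252.8833°C.

252.88°C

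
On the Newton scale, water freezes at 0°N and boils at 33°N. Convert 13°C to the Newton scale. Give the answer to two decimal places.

4.29°N

Linearly onto the Newton scale: 0 + (13.0000 / 100) × (33 - 0) = 4.29°N.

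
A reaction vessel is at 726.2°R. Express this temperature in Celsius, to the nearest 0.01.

In Celsius: (726.2 - 491.67) × 5/9 = 130.2944°C.

130.29°C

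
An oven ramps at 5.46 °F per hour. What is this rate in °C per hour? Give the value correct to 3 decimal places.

3.033 °C/hour

Since only a temperature interval is involved, the additive offset between the scales drops out.
A change of 1°F is a change of 5/9°C, so 5.46 × 5/9 = 3.033.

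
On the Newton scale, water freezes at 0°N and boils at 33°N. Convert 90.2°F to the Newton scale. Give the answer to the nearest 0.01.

First in Celsius: (90.2 - 32) × 5/9 = 32.3333°C.
Linearly onto the Newton scale: 0 + (32.3333 / 100) × (33 - 0) = 10.67°N.

10.67°N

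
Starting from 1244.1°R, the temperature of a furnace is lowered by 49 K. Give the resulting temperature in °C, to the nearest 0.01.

Initial temperature in Celsius: (1244.1 - 491.67) × 5/9 = 418.0167°C.
The 49 K change is an interval; Kelvin and Celsius degrees are the same size, so ΔC = -49°C.
Final Celsius temperature: 418.0167 - 49.0000 = 369.0167°C.

369.02°C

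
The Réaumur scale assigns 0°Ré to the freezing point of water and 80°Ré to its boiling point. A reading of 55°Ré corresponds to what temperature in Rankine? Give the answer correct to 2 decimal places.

Linear interpolation between the fixed points: C = (55 - 0) × 100 / (80 - 0) = 68.7500°C.
Then 68.7500 × 1.8 + 491.67 = 615.42°R.

615.42°R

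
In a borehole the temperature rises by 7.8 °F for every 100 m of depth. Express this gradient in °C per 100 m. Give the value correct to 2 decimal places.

4.33 °C/100 m

Since only a temperature interval is involved, the additive offset between the scales drops out.
A change of 1°F is a change of 5/9°C, so 7.8 × 5/9 = 4.33.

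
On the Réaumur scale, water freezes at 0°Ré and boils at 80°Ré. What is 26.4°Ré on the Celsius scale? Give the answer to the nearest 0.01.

Linear interpolation between the fixed points: C = (26.4 - 0) × 100 / (80 - 0) = 33.0000°C.

33.00°C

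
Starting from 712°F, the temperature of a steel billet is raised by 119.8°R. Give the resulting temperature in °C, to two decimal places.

Initial temperature in Celsius: (712 - 32) × 5/9 = 377.7778°C.
The 119.8°R change is an interval, so only the factor 5/9 applies: +119.8 × 5/9 = +66.5556°C.
Final Celsius temperature: 377.7778 + 66.5556 = 444.3333°C.

444.33°C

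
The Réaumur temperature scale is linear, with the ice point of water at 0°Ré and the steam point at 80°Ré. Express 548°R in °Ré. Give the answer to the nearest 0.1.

First in Celsius: (548 - 491.67) × 5/9 = 31.2944°C.
Linearly onto the Réaumur scale: 0 + (31.2944 / 100) × (80 - 0) = 25.0°Ré.

25.0°Ré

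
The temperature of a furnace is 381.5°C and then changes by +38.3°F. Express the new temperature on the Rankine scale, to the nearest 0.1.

The 38.3°F change is an interval, so only the factor 5/9 applies: +38.3 × 5/9 = +21.2778°C.
Final Celsius temperature: 381.5000 + 21.2778 = 402.7778°C.
In Rankine: 402.7778 × 1.8 + 491.67 = 1216.7°R.

1216.7°R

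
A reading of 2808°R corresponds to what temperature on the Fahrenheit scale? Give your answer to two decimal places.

2348.33°F

In Celsius: (2808 - 491.67) × 5/9 = 1286.8500°C.
In Fahrenheit: 1286.8500 × 1.8 + 32 = 2348.33°F.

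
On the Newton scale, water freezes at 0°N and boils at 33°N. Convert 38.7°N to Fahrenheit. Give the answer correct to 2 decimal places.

Linear interpolation between the fixed points: C = (38.7 - 0) × 100 / (33 - 0) = 117.2727°C.
Then 117.2727 × 1.8 + 32 = 243.09°F.

243.09°F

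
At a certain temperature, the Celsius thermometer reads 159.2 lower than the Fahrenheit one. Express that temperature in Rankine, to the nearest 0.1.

Let x be the Fahrenheit reading; then the Celsius reading is 5/9·x - 17.7778.
(5/9·x - 17.7778) - x = -159.2  ⇒  (-4/9)·x = -141.422  ⇒  x = 318.2000°F.
In Celsius: (318.2 - 32) × 5/9 = 159.0000°C.
In Rankine: 159.0000 × 1.8 + 491.67 = 777.9°R.

777.9°R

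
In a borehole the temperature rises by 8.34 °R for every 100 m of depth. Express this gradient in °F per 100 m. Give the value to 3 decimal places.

Since only a temperature interval is involved, the additive offset between the scales drops out.
A change of 1°R is a change of 1°F, so 8.34 × 1 = 8.340.

8.340 °F/100 m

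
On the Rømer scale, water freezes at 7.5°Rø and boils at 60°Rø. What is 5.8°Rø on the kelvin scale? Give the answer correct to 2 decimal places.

269.91 K

Linear interpolation between the fixed points: C = (5.8 - 7.5) × 100 / (60 - 7.5) = -3.2381°C.
Then -3.2381 + 273.15 = 269.91 K.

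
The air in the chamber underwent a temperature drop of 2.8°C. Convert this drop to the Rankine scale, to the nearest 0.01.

5.04°R

For a temperature interval the offset drops out; only the factor 1.8 applies.
2.8 × 1.8 = 5.04.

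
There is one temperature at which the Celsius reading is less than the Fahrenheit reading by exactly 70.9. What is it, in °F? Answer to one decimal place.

119.5°F

Let F be the Fahrenheit reading. The Celsius reading is C = 5/9·F - 17.7778.
Require C - F = -70.9: (-4/9)·F - 17.7778 = -70.9.
F = (-70.9 + 17.7778) / (-4/9) = 119.5.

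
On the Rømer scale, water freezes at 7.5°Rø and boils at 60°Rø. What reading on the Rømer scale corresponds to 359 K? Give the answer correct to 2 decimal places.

52.57°Rø

First in Celsius: 359 - 273.15 = 85.8500°C.
Linearly onto the Rømer scale: 7.5 + (85.8500 / 100) × (60 - 7.5) = 52.57°Rø.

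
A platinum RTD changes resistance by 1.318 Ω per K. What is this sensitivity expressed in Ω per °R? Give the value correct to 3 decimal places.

0.732 Ω per °R

Since only a temperature interval is involved, the additive offset between the scales drops out.
A change of 1°R is a change of 5/9 K, so per °R the value is 1.318 × 5/9 = 0.732.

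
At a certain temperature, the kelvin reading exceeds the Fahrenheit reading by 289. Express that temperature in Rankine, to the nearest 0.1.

384.0°R

Let x be the Fahrenheit reading; then the kelvin reading is 5/9·x + 255.372.
(5/9·x + 255.372) - x = 289  ⇒  (-4/9)·x = 33.6278  ⇒  x = -75.6625°F.
In Celsius: (-75.6625 - 32) × 5/9 = -59.8125°C.
In Rankine: -59.8125 × 1.8 + 491.67 = 384.0°R.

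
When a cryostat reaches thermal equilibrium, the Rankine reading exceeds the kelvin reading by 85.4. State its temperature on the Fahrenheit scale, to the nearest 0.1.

Let x be the kelvin reading; then the Rankine reading is 1.8·x.
(1.8·x) - x = 85.4  ⇒  (0.8)·x = 85.4  ⇒  x = 106.7500 K.
In Celsius: 106.75 - 273.15 = -166.4000°C.
In Fahrenheit: -166.4000 × 1.8 + 32 = -267.5°F.

-267.5°F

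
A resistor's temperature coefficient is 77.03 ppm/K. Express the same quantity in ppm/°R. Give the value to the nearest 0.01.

42.79 ppm/°R

Since only a temperature interval is involved, the additive offset between the scales drops out.
A change of 1°R is a change of 5/9 K, so per °R the value is 77.03 × 5/9 = 42.79.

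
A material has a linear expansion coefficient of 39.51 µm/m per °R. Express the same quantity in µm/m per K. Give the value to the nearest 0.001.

The quantity depends on a temperature interval, so only the ratio of degree sizes applies; the offset between the scales is irrelevant.
A change of 1 K is a change of 1.8°R, so per K the value is 39.51 × 1.8 = 71.118.

71.118 µm/m per K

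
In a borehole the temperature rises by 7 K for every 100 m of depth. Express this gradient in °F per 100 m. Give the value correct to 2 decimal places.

12.60 °F/100 m

The quantity depends on a temperature interval, so only the ratio of degree sizes applies; the offset between the scales is irrelevant.
A change of 1 K is a change of 1.8°F, so 7 × 1.8 = 12.60.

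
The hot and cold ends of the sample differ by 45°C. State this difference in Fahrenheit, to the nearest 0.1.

81.0°F

Only the scale ratio 1.8 matters for a change in temperature.
45 × 1.8 = 81.0.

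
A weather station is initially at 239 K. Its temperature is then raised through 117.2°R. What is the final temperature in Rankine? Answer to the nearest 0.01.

547.40°R

Initial temperature in Celsius: 239 - 273.15 = -34.1500°C.
The 117.2°R change is an interval, so only the factor 5/9 applies: +117.2 × 5/9 = +65.1111°C.
Final Celsius temperature: -34.1500 + 65.1111 = 30.9611°C.
In Rankine: 30.9611 × 1.8 + 491.67 = 547.40°R.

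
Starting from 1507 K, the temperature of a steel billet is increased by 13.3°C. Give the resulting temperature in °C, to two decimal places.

1247.15°C

Initial temperature in Celsius: 1507 - 273.15 = 1233.8500°C.
Final Celsius temperature: 1233.8500 + 13.3000 = 1247.1500°C.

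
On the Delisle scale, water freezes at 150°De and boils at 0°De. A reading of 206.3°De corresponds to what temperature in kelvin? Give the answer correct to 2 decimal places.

235.62 K

Linear interpolation between the fixed points: C = (206.3 - 150) × 100 / (0 - 150) = -37.5333°C.
Then -37.5333 + 273.15 = 235.62 K.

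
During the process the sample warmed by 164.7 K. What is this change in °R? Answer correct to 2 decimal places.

Only the scale ratio 1.8 matters for a change in temperature.
164.7 × 1.8 = 296.46.

296.46°R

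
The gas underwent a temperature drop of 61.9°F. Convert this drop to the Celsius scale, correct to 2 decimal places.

Only the scale ratio 5/9 matters for a change in temperature.
61.9 × 5/9 = 34.39.

34.39°C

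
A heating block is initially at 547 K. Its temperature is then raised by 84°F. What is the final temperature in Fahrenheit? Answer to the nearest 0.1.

Initial temperature in Celsius: 547 - 273.15 = 273.8500°C.
The 84°F change is an interval, so only the factor 5/9 applies: +84 × 5/9 = +46.6667°C.
Final Celsius temperature: 273.8500 + 46.6667 = 320.5167°C.
In Fahrenheit: 320.5167 × 1.8 + 32 = 608.9°F.

608.9°F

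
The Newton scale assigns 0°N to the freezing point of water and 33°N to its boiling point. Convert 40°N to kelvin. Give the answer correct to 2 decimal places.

394.36 K

Linear interpolation between the fixed points: C = (40 - 0) × 100 / (33 - 0) = 121.2121°C.
Then 121.2121 + 273.15 = 394.36 K.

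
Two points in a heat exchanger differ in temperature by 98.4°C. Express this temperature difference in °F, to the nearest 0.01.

177.12°F

An interval of 1°C corresponds to 1.8°F.
98.4 × 1.8 = 177.12.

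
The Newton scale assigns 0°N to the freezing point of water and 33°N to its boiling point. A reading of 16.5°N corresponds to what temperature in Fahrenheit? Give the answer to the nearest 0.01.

Linear interpolation between the fixed points: C = (16.5 - 0) × 100 / (33 - 0) = 50.0000°C.
Then 50.0000 × 1.8 + 32 = 122.00°F.

122.00°F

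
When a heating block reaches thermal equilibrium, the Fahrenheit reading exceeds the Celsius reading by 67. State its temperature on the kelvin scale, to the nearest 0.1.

316.9 K

Let x be the Celsius reading; then the Fahrenheit reading is 1.8·x + 32.
(1.8·x + 32) - x = 67  ⇒  (0.8)·x = 35  ⇒  x = 43.7500°C.
In kelvin: 43.7500 + 273.15 = 316.9 K.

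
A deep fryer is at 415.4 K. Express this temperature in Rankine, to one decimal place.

In Celsius: 415.4 - 273.15 = 142.2500°C.
In Rankine: 142.2500 × 1.8 + 491.67 = 747.7°R.

747.7°R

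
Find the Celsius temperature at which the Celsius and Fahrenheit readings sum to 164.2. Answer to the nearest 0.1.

47.2°C

Let C be the Celsius reading. The Fahrenheit reading is F = 1.8·C + 32.
Require C + F = 164.2: (2.8)·C + 32 = 164.2.
C = (164.2 - 32) / (2.8) = 47.2.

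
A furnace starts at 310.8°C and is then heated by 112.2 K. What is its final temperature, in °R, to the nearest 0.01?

1253.07°R

The 112.2 K change is an interval; Kelvin and Celsius degrees are the same size, so ΔC = +112.2°C.
Final Celsius temperature: 310.8000 + 112.2000 = 423.0000°C.
In Rankine: 423.0000 × 1.8 + 491.67 = 1253.07°R.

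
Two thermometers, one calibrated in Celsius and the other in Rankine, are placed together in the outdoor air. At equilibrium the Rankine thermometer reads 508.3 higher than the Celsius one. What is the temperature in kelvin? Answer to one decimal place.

Let x be the Celsius reading; then the Rankine reading is 1.8·x + 491.67.
(1.8·x + 491.67) - x = 508.3  ⇒  (0.8)·x = 16.63  ⇒  x = 20.7875°C.
In kelvin: 20.7875 + 273.15 = 293.9 K.

293.9 K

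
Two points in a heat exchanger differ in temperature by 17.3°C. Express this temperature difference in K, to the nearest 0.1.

Celsius and kelvin degrees are the same size, so the interval is unchanged: 17.3.

17.3 K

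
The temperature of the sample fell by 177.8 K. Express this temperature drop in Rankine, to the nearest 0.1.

An interval of 1 K corresponds to 1.8°R.
177.8 × 1.8 = 320.0.

320.0°R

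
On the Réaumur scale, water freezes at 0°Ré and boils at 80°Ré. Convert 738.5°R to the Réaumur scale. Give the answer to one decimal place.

First in Celsius: (738.5 - 491.67) × 5/9 = 137.1278°C.
Linearly onto the Réaumur scale: 0 + (137.1278 / 100) × (80 - 0) = 109.7°Ré.

109.7°Ré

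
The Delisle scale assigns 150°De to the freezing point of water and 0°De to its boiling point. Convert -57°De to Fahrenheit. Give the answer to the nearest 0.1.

Linear interpolation between the fixed points: C = (-57 - 150) × 100 / (0 - 150) = 138.0000°C.
Then 138.0000 × 1.8 + 32 = 280.4°F.

280.4°F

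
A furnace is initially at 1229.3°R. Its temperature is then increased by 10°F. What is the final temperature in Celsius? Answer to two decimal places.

415.35°C

Initial temperature in Celsius: (1229.3 - 491.67) × 5/9 = 409.7944°C.
The 10°F change is an interval, so only the factor 5/9 applies: +10 × 5/9 = +5.5556°C.
Final Celsius temperature: 409.7944 + 5.5556 = 415.3500°C.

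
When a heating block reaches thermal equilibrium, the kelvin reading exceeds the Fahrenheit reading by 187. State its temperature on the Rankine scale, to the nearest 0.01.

Let x be the Fahrenheit reading; then the kelvin reading is 5/9·x + 255.372.
(5/9·x + 255.372) - x = 187  ⇒  (-4/9)·x = -68.3722  ⇒  x = 153.8375°F.
In Celsius: (153.8375 - 32) × 5/9 = 67.6875°C.
In Rankine: 67.6875 × 1.8 + 491.67 = 613.51°R.

613.51°R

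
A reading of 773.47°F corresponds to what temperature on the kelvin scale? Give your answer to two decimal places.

685.08 K

In Celsius: (773.47 - 32) × 5/9 = 411.9278°C.
In kelvin: 411.9278 + 273.15 = 685.08 K.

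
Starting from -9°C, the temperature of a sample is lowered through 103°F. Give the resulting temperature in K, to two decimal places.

The 103°F change is an interval, so only the factor 5/9 applies: -103 × 5/9 = -57.2222°C.
Final Celsius temperature: -9.0000 - 57.2222 = -66.2222°C.
In kelvin: -66.2222 + 273.15 = 206.93 K.

206.93 K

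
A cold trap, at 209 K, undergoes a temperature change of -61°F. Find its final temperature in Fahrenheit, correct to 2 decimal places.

Initial temperature in Celsius: 209 - 273.15 = -64.1500°C.
The 61°F change is an interval, so only the factor 5/9 applies: -61 × 5/9 = -33.8889°C.
Final Celsius temperature: -64.1500 - 33.8889 = -98.0389°C.
In Fahrenheit: -98.0389 × 1.8 + 32 = -144.47°F.

-144.47°F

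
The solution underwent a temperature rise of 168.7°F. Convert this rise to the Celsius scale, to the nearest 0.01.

Only the scale ratio 5/9 matters for a change in temperature.
168.7 × 5/9 = 93.72.

93.72°C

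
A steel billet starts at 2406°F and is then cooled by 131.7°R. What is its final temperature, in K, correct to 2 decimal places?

Initial temperature in Celsius: (2406 - 32) × 5/9 = 1318.8889°C.
The 131.7°R change is an interval, so only the factor 5/9 applies: -131.7 × 5/9 = -73.1667°C.
Final Celsius temperature: 1318.8889 - 73.1667 = 1245.7222°C.
In kelvin: 1245.7222 + 273.15 = 1518.87 K.

1518.87 K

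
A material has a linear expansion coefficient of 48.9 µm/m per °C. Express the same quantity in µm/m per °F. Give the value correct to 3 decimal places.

The quantity depends on a temperature interval, so only the ratio of degree sizes applies; the offset between the scales is irrelevant.
A change of 1°F is a change of 5/9°C, so per °F the value is 48.9 × 5/9 = 27.167.

27.167 µm/m per °F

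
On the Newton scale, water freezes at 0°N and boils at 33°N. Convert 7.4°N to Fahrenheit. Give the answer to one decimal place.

Linear interpolation between the fixed points: C = (7.4 - 0) × 100 / (33 - 0) = 22.4242°C.
Then 22.4242 × 1.8 + 32 = 72.4°F.

72.4°F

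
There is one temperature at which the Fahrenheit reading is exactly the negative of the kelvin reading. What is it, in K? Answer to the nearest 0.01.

164.17 K

Let K be the kelvin reading. The Fahrenheit reading is F = 1.8·K - 459.67.
Require F = -1·K: 1.8·K - 459.67 = -1·K.
(2.8)·K = 459.67  ⇒  K = 164.17.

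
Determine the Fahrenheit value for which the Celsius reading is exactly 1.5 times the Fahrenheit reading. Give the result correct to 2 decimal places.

Let F be the Fahrenheit reading. The Celsius reading is C = 5/9·F - 17.7778.
Require C = 1.5·F: 5/9·F - 17.7778 = 1.5·F.
(-17/18)·F = 17.7778  ⇒  F = -18.82.

-18.82°F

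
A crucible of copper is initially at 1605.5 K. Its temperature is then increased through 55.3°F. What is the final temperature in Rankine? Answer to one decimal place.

Initial temperature in Celsius: 1605.5 - 273.15 = 1332.3500°C.
The 55.3°F change is an interval, so only the factor 5/9 applies: +55.3 × 5/9 = +30.7222°C.
Final Celsius temperature: 1332.3500 + 30.7222 = 1363.0722°C.
In Rankine: 1363.0722 × 1.8 + 491.67 = 2945.2°R.

2945.2°R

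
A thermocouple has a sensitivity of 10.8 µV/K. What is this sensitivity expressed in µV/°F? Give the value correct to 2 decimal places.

The quantity depends on a temperature interval, so only the ratio of degree sizes applies; the offset between the scales is irrelevant.
A change of 1°F is a change of 5/9 K, so per °F the value is 10.8 × 5/9 = 6.00.

6.00 µV/°F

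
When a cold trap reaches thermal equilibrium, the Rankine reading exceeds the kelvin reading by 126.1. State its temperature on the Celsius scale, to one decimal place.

Let x be the Rankine reading; then the kelvin reading is 5/9·x.
(5/9·x) - x = -126.1  ⇒  (-4/9)·x = -126.1  ⇒  x = 283.7250°R.
In Celsius: (283.725 - 491.67) × 5/9 = -115.5°C.

-115.5°C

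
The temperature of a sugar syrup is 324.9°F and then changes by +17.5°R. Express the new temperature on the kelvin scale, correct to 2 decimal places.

Initial temperature in Celsius: (324.9 - 32) × 5/9 = 162.7222°C.
The 17.5°R change is an interval, so only the factor 5/9 applies: +17.5 × 5/9 = +9.7222°C.
Final Celsius temperature: 162.7222 + 9.7222 = 172.4444°C.
In kelvin: 172.4444 + 273.15 = 445.59 K.

445.59 K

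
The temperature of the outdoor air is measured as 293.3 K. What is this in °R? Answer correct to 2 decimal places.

In Celsius: 293.3 - 273.15 = 20.1500°C.
In Rankine: 20.1500 × 1.8 + 491.67 = 527.94°R.

527.94°R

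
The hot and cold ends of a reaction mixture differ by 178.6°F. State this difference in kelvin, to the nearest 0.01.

99.22 K

An interval of 1°F corresponds to 5/9 K.
178.6 × 5/9 = 99.22.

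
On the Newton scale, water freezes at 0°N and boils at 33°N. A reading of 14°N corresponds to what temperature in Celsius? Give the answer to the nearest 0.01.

Linear interpolation between the fixed points: C = (14 - 0) × 100 / (33 - 0) = 42.4242°C.

42.42°C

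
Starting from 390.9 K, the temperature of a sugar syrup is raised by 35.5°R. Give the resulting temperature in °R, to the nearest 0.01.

Initial temperature in Celsius: 390.9 - 273.15 = 117.7500°C.
The 35.5°R change is an interval, so only the factor 5/9 applies: +35.5 × 5/9 = +19.7222°C.
Final Celsius temperature: 117.7500 + 19.7222 = 137.4722°C.
In Rankine: 137.4722 × 1.8 + 491.67 = 739.12°R.

739.12°R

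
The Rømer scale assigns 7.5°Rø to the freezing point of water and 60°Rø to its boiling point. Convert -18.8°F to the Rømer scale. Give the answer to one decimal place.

-7.3°Rø

First in Celsius: (-18.8 - 32) × 5/9 = -28.2222°C.
Linearly onto the Rømer scale: 7.5 + (-28.2222 / 100) × (60 - 7.5) = -7.3°Rø.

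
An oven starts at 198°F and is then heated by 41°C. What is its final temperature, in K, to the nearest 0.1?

406.4 K

Initial temperature in Celsius: (198 - 32) × 5/9 = 92.2222°C.
Final Celsius temperature: 92.2222 + 41.0000 = 133.2222°C.
In kelvin: 133.2222 + 273.15 = 406.4 K.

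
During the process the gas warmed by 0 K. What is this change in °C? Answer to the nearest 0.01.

Kelvin and Celsius degrees are the same size, so the interval is unchanged: 0.00.

0.00°C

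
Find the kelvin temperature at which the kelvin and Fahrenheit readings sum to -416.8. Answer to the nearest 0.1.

Let K be the kelvin reading. The Fahrenheit reading is F = 1.8·K - 459.67.
Require K + F = -416.8: (2.8)·K - 459.67 = -416.8.
K = (-416.8 + 459.67) / (2.8) = 15.3.

15.3 K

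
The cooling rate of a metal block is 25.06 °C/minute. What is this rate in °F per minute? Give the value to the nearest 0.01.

45.11 °F/minute

Since only a temperature interval is involved, the additive offset between the scales drops out.
A change of 1°C is a change of 1.8°F, so 25.06 × 1.8 = 45.11.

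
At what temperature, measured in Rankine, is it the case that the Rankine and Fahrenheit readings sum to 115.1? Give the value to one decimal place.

287.4°R

Let R be the Rankine reading. The Fahrenheit reading is F = 1·R - 459.67.
Require R + F = 115.1: (2)·R - 459.67 = 115.1.
R = (115.1 + 459.67) / (2) = 287.4.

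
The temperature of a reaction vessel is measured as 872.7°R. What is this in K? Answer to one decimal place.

In Celsius: (872.7 - 491.67) × 5/9 = 211.6833°C.
In kelvin: 211.6833 + 273.15 = 484.8 K.

484.8 K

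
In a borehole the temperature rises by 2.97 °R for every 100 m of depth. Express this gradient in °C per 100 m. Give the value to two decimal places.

Since only a temperature interval is involved, the additive offset between the scales drops out.
A change of 1°R is a change of 5/9°C, so 2.97 × 5/9 = 1.65.

1.65 °C/100 m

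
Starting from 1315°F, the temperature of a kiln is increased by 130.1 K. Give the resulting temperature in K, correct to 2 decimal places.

Initial temperature in Celsius: (1315 - 32) × 5/9 = 712.7778°C.
The 130.1 K change is an interval; Kelvin and Celsius degrees are the same size, so ΔC = +130.1°C.
Final Celsius temperature: 712.7778 + 130.1000 = 842.8778°C.
In kelvin: 842.8778 + 273.15 = 1116.03 K.

1116.03 K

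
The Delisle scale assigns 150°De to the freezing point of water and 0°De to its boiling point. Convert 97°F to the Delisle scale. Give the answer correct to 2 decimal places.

First in Celsius: (97 - 32) × 5/9 = 36.1111°C.
Linearly onto the Delisle scale: 150 + (36.1111 / 100) × (0 - 150) = 95.83°De.

95.83°De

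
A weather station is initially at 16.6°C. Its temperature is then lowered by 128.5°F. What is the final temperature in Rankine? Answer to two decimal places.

The 128.5°F change is an interval, so only the factor 5/9 applies: -128.5 × 5/9 = -71.3889°C.
Final Celsius temperature: 16.6000 - 71.3889 = -54.7889°C.
In Rankine: -54.7889 × 1.8 + 491.67 = 393.05°R.

393.05°R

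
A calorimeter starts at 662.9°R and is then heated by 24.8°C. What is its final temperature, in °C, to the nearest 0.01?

119.93°C

Initial temperature in Celsius: (662.9 - 491.67) × 5/9 = 95.1278°C.
Final Celsius temperature: 95.1278 + 24.8000 = 119.9278°C.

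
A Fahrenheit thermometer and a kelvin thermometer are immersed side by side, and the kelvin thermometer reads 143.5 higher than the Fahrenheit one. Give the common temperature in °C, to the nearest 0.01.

Let x be the Fahrenheit reading; then the kelvin reading is 5/9·x + 255.372.
(5/9·x + 255.372) - x = 143.5  ⇒  (-4/9)·x = -111.872  ⇒  x = 251.7125°F.
In Celsius: (251.7125 - 32) × 5/9 = 122.06°C.

122.06°C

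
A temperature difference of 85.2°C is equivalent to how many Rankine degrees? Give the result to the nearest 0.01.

An interval of 1°C corresponds to 1.8°R.
85.2 × 1.8 = 153.36.

153.36°R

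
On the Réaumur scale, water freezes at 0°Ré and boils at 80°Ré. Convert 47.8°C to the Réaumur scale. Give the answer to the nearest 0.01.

38.24°Ré

Linearly onto the Réaumur scale: 0 + (47.8000 / 100) × (80 - 0) = 38.24°Ré.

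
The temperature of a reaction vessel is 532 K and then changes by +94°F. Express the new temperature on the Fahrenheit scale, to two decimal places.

591.93°F

Initial temperature in Celsius: 532 - 273.15 = 258.8500°C.
The 94°F change is an interval, so only the factor 5/9 applies: +94 × 5/9 = +52.2222°C.
Final Celsius temperature: 258.8500 + 52.2222 = 311.0722°C.
In Fahrenheit: 311.0722 × 1.8 + 32 = 591.93°F.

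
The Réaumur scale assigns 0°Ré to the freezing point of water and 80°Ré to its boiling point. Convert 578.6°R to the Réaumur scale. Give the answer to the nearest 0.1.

First in Celsius: (578.6 - 491.67) × 5/9 = 48.2944°C.
Linearly onto the Réaumur scale: 0 + (48.2944 / 100) × (80 - 0) = 38.6°Ré.

38.6°Ré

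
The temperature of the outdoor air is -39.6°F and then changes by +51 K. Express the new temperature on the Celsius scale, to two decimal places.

Initial temperature in Celsius: (-39.6 - 32) × 5/9 = -39.7778°C.
The 51 K change is an interval; Kelvin and Celsius degrees are the same size, so ΔC = +51°C.
Final Celsius temperature: -39.7778 + 51.0000 = 11.2222°C.

11.22°C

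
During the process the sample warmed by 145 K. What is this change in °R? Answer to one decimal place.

261.0°R

Only the scale ratio 1.8 matters for a change in temperature.
145 × 1.8 = 261.0.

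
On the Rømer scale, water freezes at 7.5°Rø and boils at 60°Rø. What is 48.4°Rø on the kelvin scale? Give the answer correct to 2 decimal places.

Linear interpolation between the fixed points: C = (48.4 - 7.5) × 100 / (60 - 7.5) = 77.9048°C.
Then 77.9048 + 273.15 = 351.05 K.

351.05 K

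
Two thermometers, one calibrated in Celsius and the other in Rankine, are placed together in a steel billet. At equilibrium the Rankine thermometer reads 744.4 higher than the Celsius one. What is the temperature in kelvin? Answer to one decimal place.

Let x be the Celsius reading; then the Rankine reading is 1.8·x + 491.67.
(1.8·x + 491.67) - x = 744.4  ⇒  (0.8)·x = 252.73  ⇒  x = 315.9125°C.
In kelvin: 315.9125 + 273.15 = 589.1 K.

589.1 K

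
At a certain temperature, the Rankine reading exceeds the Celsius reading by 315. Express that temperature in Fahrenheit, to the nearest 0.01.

-365.51°F

Let x be the Rankine reading; then the Celsius reading is 5/9·x - 273.15.
(5/9·x - 273.15) - x = -315  ⇒  (-4/9)·x = -41.85  ⇒  x = 94.1625°R.
In Celsius: (94.1625 - 491.67) × 5/9 = -220.8375°C.
In Fahrenheit: -220.8375 × 1.8 + 32 = -365.51°F.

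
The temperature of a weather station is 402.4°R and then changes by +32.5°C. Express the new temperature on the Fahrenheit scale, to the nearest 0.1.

Initial temperature in Celsius: (402.4 - 491.67) × 5/9 = -49.5944°C.
Final Celsius temperature: -49.5944 + 32.5000 = -17.0944°C.
In Fahrenheit: -17.0944 × 1.8 + 32 = 1.2°F.

1.2°F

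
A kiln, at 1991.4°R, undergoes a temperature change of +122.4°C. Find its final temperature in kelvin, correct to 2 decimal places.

Initial temperature in Celsius: (1991.4 - 491.67) × 5/9 = 833.1833°C.
Final Celsius temperature: 833.1833 + 122.4000 = 955.5833°C.
In kelvin: 955.5833 + 273.15 = 1228.73 K.

1228.73 K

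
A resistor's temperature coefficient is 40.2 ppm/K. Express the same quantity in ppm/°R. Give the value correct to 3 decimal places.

The quantity depends on a temperature interval, so only the ratio of degree sizes applies; the offset between the scales is irrelevant.
A change of 1°R is a change of 5/9 K, so per °R the value is 40.2 × 5/9 = 22.333.

22.333 ppm/°R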